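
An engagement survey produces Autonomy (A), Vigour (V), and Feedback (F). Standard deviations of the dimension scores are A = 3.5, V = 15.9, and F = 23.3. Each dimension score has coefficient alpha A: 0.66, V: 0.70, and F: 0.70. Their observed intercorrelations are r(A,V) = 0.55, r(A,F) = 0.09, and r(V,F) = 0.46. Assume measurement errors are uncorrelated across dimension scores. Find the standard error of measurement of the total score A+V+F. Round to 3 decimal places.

Var(total) = 807.95 + 416.726 = 1224.68.
True-score variance = 565.075 + 416.726 = 981.801, so reliability = 0.8017.
Error variance = 1224.68 − 981.801 = 242.875; SEM = √242.875 = 15.584.

15.584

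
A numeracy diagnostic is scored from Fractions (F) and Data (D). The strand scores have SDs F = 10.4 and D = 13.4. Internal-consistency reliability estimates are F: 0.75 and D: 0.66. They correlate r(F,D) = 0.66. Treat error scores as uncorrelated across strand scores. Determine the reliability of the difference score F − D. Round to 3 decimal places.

0.151

Var(F−D) = 10.4² + 13.4² − 2·10.4·13.4·0.66 = 287.72 − 183.955 = 103.765.
With uncorrelated errors the cross-covariances are all true-score covariance, so they carry over unchanged; only the diagonal terms shrink to ρᵢσᵢ².
True-score variance = [10.4²·0.75 + 13.4²·0.66] − 183.955 = 199.63 − 183.955 = 15.6744.
Reliability = 15.6744 / 103.765 = 0.151.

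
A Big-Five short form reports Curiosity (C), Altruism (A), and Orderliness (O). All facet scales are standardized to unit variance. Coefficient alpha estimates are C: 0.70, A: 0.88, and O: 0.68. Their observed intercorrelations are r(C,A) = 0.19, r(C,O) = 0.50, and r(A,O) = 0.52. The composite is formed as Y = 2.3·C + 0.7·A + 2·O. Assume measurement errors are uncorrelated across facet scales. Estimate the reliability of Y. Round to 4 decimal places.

Var(Y) = 2.3² + 0.7² + 2² + 2·[1.61·0.19 + 4.6·0.50 + 1.4·0.52] = 9.78 + 6.6678 = 16.4478.
With uncorrelated errors the cross-covariances are all true-score covariance, so they carry over unchanged; only the diagonal terms shrink to ρᵢσᵢ².
True-score variance = [2.3²·0.70 + 0.7²·0.88 + 2²·0.68] + 6.6678 = 6.8542 + 6.6678 = 13.522.
Reliability = 13.522 / 16.4478 = 0.8221.

0.8221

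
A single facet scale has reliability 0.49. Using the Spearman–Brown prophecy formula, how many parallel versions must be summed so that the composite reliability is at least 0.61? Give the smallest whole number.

k ≥ ρ*(1−ρ₁)/(ρ₁(1−ρ*)) = 0.61·0.51 / (0.49·0.39) = 1.628.
Smallest integer k = 2.

2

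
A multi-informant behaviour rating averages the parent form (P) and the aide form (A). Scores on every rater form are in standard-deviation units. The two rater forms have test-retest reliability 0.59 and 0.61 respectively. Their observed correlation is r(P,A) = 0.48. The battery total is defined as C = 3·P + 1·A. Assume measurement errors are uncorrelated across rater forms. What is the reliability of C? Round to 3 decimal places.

Var(C) = 3² + 1 + 2·[3·0.48] = 10 + 2.88 = 12.88.
With uncorrelated errors the cross-covariances are all true-score covariance, so they carry over unchanged; only the diagonal terms shrink to ρᵢσᵢ².
True-score variance = [3²·0.59 + 0.61] + 2.88 = 5.92 + 2.88 = 8.8.
Reliability = 8.8 / 12.88 = 0.683.

0.683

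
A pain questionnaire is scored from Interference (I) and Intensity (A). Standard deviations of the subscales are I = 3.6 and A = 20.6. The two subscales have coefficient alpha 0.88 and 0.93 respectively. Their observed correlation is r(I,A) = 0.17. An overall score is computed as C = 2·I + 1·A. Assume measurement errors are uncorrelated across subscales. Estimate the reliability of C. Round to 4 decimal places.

Var(C) = 2²·3.6² + 20.6² + 2·[2·3.6·20.6·0.17] = 476.2 + 50.4288 = 526.629.
Because errors are independent across components, Cov(Tᵢ,Tⱼ) = Cov(Xᵢ,Xⱼ); the off-diagonal part of the true-score variance is the same as above.
True-score variance = [2²·3.6²·0.88 + 20.6²·0.93] + 50.4288 = 440.274 + 50.4288 = 490.703.
Reliability = 490.703 / 526.629 = 0.9318.

0.9318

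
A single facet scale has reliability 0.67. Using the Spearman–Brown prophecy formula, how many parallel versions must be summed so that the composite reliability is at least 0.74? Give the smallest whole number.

k ≥ ρ*(1−ρ₁)/(ρ₁(1−ρ*)) = 0.74·0.33 / (0.67·0.26) = 1.402.
Smallest integer k = 2.

2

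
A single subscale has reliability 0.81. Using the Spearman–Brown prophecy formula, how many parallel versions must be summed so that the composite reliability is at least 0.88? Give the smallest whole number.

k ≥ ρ*(1−ρ₁)/(ρ₁(1−ρ*)) = 0.88·0.19 / (0.81·0.12) = 1.720.
Smallest integer k = 2.

2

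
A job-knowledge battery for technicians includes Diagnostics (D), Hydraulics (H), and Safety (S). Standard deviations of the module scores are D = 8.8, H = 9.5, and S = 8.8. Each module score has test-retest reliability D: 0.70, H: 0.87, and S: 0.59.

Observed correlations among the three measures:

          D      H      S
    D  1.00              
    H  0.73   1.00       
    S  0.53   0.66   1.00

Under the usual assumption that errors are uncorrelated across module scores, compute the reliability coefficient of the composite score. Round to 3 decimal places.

Var(D+H+S) = 8.8² + 9.5² + 8.8² + 2·[8.8·9.5·0.73 + 8.8·8.8·0.53 + 9.5·8.8·0.66] = 245.13 + 314.494 = 559.624.
With uncorrelated errors the cross-covariances are all true-score covariance, so they carry over unchanged; only the diagonal terms shrink to ρᵢσᵢ².
True-score variance = [8.8²·0.70 + 9.5²·0.87 + 8.8²·0.59] + 314.494 = 178.415 + 314.494 = 492.91.
Reliability = 492.91 / 559.624 = 0.881.

0.881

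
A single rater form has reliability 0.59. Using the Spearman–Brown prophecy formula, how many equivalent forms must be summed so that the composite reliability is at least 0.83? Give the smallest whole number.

k ≥ ρ*(1−ρ₁)/(ρ₁(1−ρ*)) = 0.83·0.41 / (0.59·0.17) = 3.393.
Smallest integer k = 4.

4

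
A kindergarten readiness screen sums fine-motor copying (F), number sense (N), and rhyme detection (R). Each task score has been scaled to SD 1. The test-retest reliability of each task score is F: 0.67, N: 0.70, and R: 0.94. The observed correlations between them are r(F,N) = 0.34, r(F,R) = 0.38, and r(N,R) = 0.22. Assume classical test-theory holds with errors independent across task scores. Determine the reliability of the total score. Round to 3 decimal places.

0.859

Var(F+N+R) = 3 + 2·[0.34 + 0.38 + 0.22] = 3 + 1.88 = 4.88.
Because errors are independent across components, Cov(Tᵢ,Tⱼ) = Cov(Xᵢ,Xⱼ); the off-diagonal part of the true-score variance is the same as above.
True-score variance = [0.67 + 0.70 + 0.94] + 1.88 = 2.31 + 1.88 = 4.19.
Reliability = 4.19 / 4.88 = 0.859.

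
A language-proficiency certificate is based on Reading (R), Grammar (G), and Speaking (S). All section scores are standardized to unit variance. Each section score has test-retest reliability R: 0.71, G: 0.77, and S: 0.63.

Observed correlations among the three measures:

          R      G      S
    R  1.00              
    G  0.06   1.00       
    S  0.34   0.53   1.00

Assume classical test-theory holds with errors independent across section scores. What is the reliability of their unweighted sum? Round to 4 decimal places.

Var(R+G+S) = 3 + 2·[0.06 + 0.34 + 0.53] = 3 + 1.86 = 4.86.
With uncorrelated errors the cross-covariances are all true-score covariance, so they carry over unchanged; only the diagonal terms shrink to ρᵢσᵢ².
True-score variance = [0.71 + 0.77 + 0.63] + 1.86 = 2.11 + 1.86 = 3.97.
Reliability = 3.97 / 4.86 = 0.8169.

0.8169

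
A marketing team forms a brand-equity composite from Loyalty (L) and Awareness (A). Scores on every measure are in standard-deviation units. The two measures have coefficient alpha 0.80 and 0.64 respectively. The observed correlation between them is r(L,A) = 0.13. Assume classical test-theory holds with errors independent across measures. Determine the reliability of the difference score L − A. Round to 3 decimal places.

0.678

Var(L−A) = 1 + 1 − 2·0.13 = 2 − 0.26 = 1.74.
Because errors are independent across components, Cov(Tᵢ,Tⱼ) = Cov(Xᵢ,Xⱼ); the off-diagonal part of the true-score variance is the same as above.
True-score variance = [0.80 + 0.64] − 0.26 = 1.44 − 0.26 = 1.18.
Reliability = 1.18 / 1.74 = 0.678.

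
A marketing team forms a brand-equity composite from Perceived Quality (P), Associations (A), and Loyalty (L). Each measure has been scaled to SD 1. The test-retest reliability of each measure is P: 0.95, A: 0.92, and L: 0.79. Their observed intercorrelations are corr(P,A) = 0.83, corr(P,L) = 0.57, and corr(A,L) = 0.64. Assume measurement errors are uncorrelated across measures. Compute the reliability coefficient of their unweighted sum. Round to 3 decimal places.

0.952

Var(P+A+L) = 3 + 2·[0.83 + 0.57 + 0.64] = 3 + 4.08 = 7.08.
Because errors are independent across components, Cov(Tᵢ,Tⱼ) = Cov(Xᵢ,Xⱼ); the off-diagonal part of the true-score variance is the same as above.
True-score variance = [0.95 + 0.92 + 0.79] + 4.08 = 2.66 + 4.08 = 6.74.
Reliability = 6.74 / 7.08 = 0.952.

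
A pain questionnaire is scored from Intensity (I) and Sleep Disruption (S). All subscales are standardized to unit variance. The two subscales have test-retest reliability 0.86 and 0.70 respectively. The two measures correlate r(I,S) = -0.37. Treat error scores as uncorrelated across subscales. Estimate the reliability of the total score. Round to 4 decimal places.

Var(I+S) = 2 + 2·[(-0.37)] = 2 − 0.74 = 1.26.
With uncorrelated errors the cross-covariances are all true-score covariance, so they carry over unchanged; only the diagonal terms shrink to ρᵢσᵢ².
True-score variance = [0.86 + 0.70] − 0.74 = 1.56 − 0.74 = 0.82.
Reliability = 0.82 / 1.26 = 0.6508.

0.6508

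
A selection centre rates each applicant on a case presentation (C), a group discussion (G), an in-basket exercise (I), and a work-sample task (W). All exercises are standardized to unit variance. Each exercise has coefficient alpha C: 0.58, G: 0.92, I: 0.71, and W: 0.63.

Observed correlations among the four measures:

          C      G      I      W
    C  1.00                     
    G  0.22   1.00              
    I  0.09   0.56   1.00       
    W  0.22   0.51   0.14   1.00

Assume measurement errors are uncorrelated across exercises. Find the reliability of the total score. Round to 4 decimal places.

0.8449

Var(C+G+I+W) = 4 + 2·[0.22 + 0.09 + 0.22 + 0.56 + 0.51 + 0.14] = 4 + 3.48 = 7.48.
With uncorrelated errors the cross-covariances are all true-score covariance, so they carry over unchanged; only the diagonal terms shrink to ρᵢσᵢ².
True-score variance = [0.58 + 0.92 + 0.71 + 0.63] + 3.48 = 2.84 + 3.48 = 6.32.
Reliability = 6.32 / 7.48 = 0.8449.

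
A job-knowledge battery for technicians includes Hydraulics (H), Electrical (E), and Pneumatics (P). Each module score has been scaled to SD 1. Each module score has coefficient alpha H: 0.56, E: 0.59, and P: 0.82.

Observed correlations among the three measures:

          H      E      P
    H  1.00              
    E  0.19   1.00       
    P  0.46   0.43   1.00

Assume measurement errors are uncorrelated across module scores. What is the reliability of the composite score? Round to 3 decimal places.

0.800

Var(H+E+P) = 3 + 2·[0.19 + 0.46 + 0.43] = 3 + 2.16 = 5.16.
Because errors are independent across components, Cov(Tᵢ,Tⱼ) = Cov(Xᵢ,Xⱼ); the off-diagonal part of the true-score variance is the same as above.
True-score variance = [0.56 + 0.59 + 0.82] + 2.16 = 1.97 + 2.16 = 4.13.
Reliability = 4.13 / 5.16 = 0.800.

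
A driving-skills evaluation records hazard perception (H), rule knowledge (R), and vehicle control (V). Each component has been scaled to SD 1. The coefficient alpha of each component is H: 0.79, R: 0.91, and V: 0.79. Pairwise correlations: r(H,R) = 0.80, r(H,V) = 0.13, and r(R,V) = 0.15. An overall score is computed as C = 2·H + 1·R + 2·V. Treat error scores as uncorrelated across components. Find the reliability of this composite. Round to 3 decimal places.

Var(C) = 2² + 1 + 2² + 2·[2·0.80 + 4·0.13 + 2·0.15] = 9 + 4.84 = 13.84.
Because errors are independent across components, Cov(Tᵢ,Tⱼ) = Cov(Xᵢ,Xⱼ); the off-diagonal part of the true-score variance is the same as above.
True-score variance = [2²·0.79 + 0.91 + 2²·0.79] + 4.84 = 7.23 + 4.84 = 12.07.
Reliability = 12.07 / 13.84 = 0.872.

0.872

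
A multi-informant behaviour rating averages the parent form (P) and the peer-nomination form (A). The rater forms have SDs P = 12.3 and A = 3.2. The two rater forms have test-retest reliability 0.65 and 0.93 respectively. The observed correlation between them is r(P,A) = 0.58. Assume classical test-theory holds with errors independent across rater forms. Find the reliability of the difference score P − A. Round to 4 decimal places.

0.5368

Var(P−A) = 12.3² + 3.2² − 2·12.3·3.2·0.58 = 161.53 − 45.6576 = 115.872.
With uncorrelated errors the cross-covariances are all true-score covariance, so they carry over unchanged; only the diagonal terms shrink to ρᵢσᵢ².
True-score variance = [12.3²·0.65 + 3.2²·0.93] − 45.6576 = 107.862 − 45.6576 = 62.2041.
Reliability = 62.2041 / 115.872 = 0.5368.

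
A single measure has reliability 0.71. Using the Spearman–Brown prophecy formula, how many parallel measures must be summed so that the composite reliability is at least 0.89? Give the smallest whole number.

4

k ≥ ρ*(1−ρ₁)/(ρ₁(1−ρ*)) = 0.89·0.29 / (0.71·0.11) = 3.305.
Smallest integer k = 4.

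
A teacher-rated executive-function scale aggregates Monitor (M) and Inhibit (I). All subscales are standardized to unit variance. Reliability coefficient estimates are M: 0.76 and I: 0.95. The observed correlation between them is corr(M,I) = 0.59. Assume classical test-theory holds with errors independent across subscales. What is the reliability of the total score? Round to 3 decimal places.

Var(M+I) = 2 + 2·[0.59] = 2 + 1.18 = 3.18.
With uncorrelated errors the cross-covariances are all true-score covariance, so they carry over unchanged; only the diagonal terms shrink to ρᵢσᵢ².
True-score variance = [0.76 + 0.95] + 1.18 = 1.71 + 1.18 = 2.89.
Reliability = 2.89 / 3.18 = 0.909.

0.909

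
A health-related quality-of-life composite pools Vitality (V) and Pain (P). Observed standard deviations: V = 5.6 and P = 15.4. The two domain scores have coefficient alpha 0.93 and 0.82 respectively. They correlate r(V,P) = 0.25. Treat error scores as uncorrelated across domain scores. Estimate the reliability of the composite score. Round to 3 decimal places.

Var(V+P) = 5.6² + 15.4² + 2·[5.6·15.4·0.25] = 268.52 + 43.12 = 311.64.
Under uncorrelated errors the observed covariances equal the true-score covariances, so only the own-variance terms attenuate.
True-score variance = [5.6²·0.93 + 15.4²·0.82] + 43.12 = 223.636 + 43.12 = 266.756.
Reliability = 266.756 / 311.64 = 0.856.

0.856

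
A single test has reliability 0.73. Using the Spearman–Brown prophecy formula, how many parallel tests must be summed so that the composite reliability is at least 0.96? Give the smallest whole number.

k ≥ ρ*(1−ρ₁)/(ρ₁(1−ρ*)) = 0.96·0.27 / (0.73·0.04) = 8.877.
Smallest integer k = 9.

9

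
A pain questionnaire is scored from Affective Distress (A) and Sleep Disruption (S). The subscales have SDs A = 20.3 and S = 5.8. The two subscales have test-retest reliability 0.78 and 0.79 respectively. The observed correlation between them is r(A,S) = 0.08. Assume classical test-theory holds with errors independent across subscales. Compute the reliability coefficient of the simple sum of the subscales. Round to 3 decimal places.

0.790

Var(A+S) = 20.3² + 5.8² + 2·[20.3·5.8·0.08] = 445.73 + 18.8384 = 464.568.
With uncorrelated errors the cross-covariances are all true-score covariance, so they carry over unchanged; only the diagonal terms shrink to ρᵢσᵢ².
True-score variance = [20.3²·0.78 + 5.8²·0.79] + 18.8384 = 348.006 + 18.8384 = 366.844.
Reliability = 366.844 / 464.568 = 0.790.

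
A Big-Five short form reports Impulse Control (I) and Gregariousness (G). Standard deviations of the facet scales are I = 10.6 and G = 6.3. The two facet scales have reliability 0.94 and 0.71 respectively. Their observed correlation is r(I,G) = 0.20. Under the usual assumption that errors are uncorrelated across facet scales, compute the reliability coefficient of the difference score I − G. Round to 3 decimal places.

Var(I−G) = 10.6² + 6.3² − 2·10.6·6.3·0.20 = 152.05 − 26.712 = 125.338.
Under uncorrelated errors the observed covariances equal the true-score covariances, so only the own-variance terms attenuate.
True-score variance = [10.6²·0.94 + 6.3²·0.71] − 26.712 = 133.798 − 26.712 = 107.086.
Reliability = 107.086 / 125.338 = 0.854.

0.854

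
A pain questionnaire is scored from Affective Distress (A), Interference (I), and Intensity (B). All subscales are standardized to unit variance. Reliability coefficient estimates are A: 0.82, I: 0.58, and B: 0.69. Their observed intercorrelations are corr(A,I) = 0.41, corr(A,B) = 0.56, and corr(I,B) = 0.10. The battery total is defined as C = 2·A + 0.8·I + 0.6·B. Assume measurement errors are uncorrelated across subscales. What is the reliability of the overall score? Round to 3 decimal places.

Var(C) = 2² + 0.8² + 0.6² + 2·[1.6·0.41 + 1.2·0.56 + 0.48·0.10] = 5 + 2.752 = 7.752.
Under uncorrelated errors the observed covariances equal the true-score covariances, so only the own-variance terms attenuate.
True-score variance = [2²·0.82 + 0.8²·0.58 + 0.6²·0.69] + 2.752 = 3.8996 + 2.752 = 6.6516.
Reliability = 6.6516 / 7.752 = 0.858.

0.858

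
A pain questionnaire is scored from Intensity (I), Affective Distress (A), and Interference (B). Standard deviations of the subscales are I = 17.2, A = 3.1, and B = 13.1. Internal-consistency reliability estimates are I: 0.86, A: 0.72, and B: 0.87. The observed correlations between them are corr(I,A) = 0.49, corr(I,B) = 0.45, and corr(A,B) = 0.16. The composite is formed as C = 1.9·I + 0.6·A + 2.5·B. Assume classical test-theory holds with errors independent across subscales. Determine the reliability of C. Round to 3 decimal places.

0.909

Var(C) = 1.9²·17.2² + 0.6²·3.1² + 2.5²·13.1² + 2·[1.14·17.2·3.1·0.49 + 4.75·17.2·13.1·0.45 + 1.5·3.1·13.1·0.16] = 2144 + 1042.3 = 3186.31.
With uncorrelated errors the cross-covariances are all true-score covariance, so they carry over unchanged; only the diagonal terms shrink to ρᵢσᵢ².
True-score variance = [1.9²·17.2²·0.86 + 0.6²·3.1²·0.72 + 2.5²·13.1²·0.87] + 1042.3 = 1854.09 + 1042.3 = 2896.39.
Reliability = 2896.39 / 3186.31 = 0.909.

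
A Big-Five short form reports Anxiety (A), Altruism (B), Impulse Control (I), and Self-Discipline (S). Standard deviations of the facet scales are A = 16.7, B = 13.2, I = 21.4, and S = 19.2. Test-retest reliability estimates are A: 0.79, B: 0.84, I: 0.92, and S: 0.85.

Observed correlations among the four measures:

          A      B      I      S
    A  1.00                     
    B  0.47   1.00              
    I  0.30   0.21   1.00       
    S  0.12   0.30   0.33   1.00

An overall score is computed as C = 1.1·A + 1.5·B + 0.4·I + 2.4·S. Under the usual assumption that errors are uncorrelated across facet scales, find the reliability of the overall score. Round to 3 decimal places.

Var(C) = 1.1²·16.7² + 1.5²·13.2² + 0.4²·21.4² + 2.4²·19.2² + 2·[1.65·16.7·13.2·0.47 + 0.44·16.7·21.4·0.30 + 2.64·16.7·19.2·0.12 + 0.6·13.2·21.4·0.21 + 3.6·13.2·19.2·0.30 + 0.96·21.4·19.2·0.33] = 2926.14 + 1518.36 = 4444.49.
Because errors are independent across components, Cov(Tᵢ,Tⱼ) = Cov(Xᵢ,Xⱼ); the off-diagonal part of the true-score variance is the same as above.
True-score variance = [1.1²·16.7²·0.79 + 1.5²·13.2²·0.84 + 0.4²·21.4²·0.92 + 2.4²·19.2²·0.85] + 1518.36 = 2468.18 + 1518.36 = 3986.53.
Reliability = 3986.53 / 4444.49 = 0.897.

0.897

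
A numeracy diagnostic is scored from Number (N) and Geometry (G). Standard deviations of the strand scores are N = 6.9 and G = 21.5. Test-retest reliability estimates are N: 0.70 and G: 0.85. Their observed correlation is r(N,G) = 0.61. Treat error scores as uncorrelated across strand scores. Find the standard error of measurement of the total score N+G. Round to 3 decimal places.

9.144

Var(total) = 509.86 + 180.987 = 690.847.
True-score variance = 426.239 + 180.987 = 607.226, so reliability = 0.8790.
Error variance = 690.847 − 607.226 = 83.6205; SEM = √83.6205 = 9.144.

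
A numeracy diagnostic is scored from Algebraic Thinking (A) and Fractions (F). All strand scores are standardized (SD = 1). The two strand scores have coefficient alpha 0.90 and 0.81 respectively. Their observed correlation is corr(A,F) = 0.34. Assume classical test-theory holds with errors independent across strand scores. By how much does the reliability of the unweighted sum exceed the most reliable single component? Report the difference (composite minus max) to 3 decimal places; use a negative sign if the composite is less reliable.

Var(sum) = 2 + 0.68 = 2.68; true-score variance = 1.71 + 0.68 = 2.39; composite reliability = 0.8918.
Max component reliability = 0.9000.
Difference = 0.8918 − 0.9000 = -0.008.

-0.008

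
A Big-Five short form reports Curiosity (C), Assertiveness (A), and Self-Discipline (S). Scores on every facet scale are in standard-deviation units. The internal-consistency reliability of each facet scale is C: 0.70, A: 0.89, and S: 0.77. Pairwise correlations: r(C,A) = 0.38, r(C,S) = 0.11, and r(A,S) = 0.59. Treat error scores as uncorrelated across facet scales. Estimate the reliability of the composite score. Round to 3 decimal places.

Var(C+A+S) = 3 + 2·[0.38 + 0.11 + 0.59] = 3 + 2.16 = 5.16.
Because errors are independent across components, Cov(Tᵢ,Tⱼ) = Cov(Xᵢ,Xⱼ); the off-diagonal part of the true-score variance is the same as above.
True-score variance = [0.70 + 0.89 + 0.77] + 2.16 = 2.36 + 2.16 = 4.52.
Reliability = 4.52 / 5.16 = 0.876.

0.876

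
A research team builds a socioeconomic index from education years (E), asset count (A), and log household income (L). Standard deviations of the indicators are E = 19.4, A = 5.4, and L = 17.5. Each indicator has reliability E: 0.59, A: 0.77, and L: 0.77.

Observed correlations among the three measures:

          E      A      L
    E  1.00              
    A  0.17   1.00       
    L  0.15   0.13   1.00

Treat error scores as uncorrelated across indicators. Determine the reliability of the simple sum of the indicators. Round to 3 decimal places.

0.735

Var(E+A+L) = 19.4² + 5.4² + 17.5² + 2·[19.4·5.4·0.17 + 19.4·17.5·0.15 + 5.4·17.5·0.13] = 711.77 + 162.038 = 873.808.
Under uncorrelated errors the observed covariances equal the true-score covariances, so only the own-variance terms attenuate.
True-score variance = [19.4²·0.59 + 5.4²·0.77 + 17.5²·0.77] + 162.038 = 480.318 + 162.038 = 642.356.
Reliability = 642.356 / 873.808 = 0.735.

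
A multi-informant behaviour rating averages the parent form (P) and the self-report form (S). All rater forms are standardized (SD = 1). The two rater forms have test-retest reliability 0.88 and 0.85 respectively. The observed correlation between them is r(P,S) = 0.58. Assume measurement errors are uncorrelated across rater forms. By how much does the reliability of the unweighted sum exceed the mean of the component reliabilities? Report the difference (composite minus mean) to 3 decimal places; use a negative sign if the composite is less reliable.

Var(sum) = 2 + 1.16 = 3.16; true-score variance = 1.73 + 1.16 = 2.89; composite reliability = 0.9146.
Mean component reliability = 0.8650.
Difference = 0.9146 − 0.8650 = 0.050.

0.050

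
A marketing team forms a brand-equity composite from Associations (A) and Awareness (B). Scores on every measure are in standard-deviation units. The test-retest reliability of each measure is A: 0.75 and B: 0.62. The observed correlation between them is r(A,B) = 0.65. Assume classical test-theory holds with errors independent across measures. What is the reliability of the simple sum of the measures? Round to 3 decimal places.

Var(A+B) = 2 + 2·[0.65] = 2 + 1.3 = 3.3.
Under uncorrelated errors the observed covariances equal the true-score covariances, so only the own-variance terms attenuate.
True-score variance = [0.75 + 0.62] + 1.3 = 1.37 + 1.3 = 2.67.
Reliability = 2.67 / 3.3 = 0.809.

0.809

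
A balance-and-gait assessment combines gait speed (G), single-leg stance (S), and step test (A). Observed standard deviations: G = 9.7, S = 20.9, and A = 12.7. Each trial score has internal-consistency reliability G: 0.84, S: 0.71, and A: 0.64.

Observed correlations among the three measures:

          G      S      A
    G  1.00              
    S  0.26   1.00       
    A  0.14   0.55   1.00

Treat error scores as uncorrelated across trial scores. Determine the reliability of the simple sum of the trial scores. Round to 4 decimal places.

Var(G+S+A) = 9.7² + 20.9² + 12.7² + 2·[9.7·20.9·0.26 + 9.7·12.7·0.14 + 20.9·12.7·0.55] = 692.19 + 431.886 = 1124.08.
Because errors are independent across components, Cov(Tᵢ,Tⱼ) = Cov(Xᵢ,Xⱼ); the off-diagonal part of the true-score variance is the same as above.
True-score variance = [9.7²·0.84 + 20.9²·0.71 + 12.7²·0.64] + 431.886 = 492.396 + 431.886 = 924.282.
Reliability = 924.282 / 1124.08 = 0.8223.

0.8223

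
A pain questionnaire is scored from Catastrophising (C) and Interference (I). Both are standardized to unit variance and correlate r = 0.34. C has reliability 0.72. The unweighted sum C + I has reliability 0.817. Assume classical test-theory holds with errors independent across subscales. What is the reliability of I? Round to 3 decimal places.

0.790

Var(C+I) = 2 + 2·0.34 = 2.680.
True-score variance = ρ_C + ρ_I + 2·0.34, so 0.817 = (0.72 + ρ_I + 0.68) / 2.680.
ρ_I = 0.817·2.680 − 0.72 − 0.68 = 0.790.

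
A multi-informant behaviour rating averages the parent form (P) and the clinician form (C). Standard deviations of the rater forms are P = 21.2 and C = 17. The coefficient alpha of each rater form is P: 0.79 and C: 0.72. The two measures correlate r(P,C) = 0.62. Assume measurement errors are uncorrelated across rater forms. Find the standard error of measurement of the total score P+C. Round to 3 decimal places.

13.240

Var(total) = 738.44 + 446.896 = 1185.34.
True-score variance = 563.138 + 446.896 = 1010.03, so reliability = 0.8521.
Error variance = 1185.34 − 1010.03 = 175.302; SEM = √175.302 = 13.240.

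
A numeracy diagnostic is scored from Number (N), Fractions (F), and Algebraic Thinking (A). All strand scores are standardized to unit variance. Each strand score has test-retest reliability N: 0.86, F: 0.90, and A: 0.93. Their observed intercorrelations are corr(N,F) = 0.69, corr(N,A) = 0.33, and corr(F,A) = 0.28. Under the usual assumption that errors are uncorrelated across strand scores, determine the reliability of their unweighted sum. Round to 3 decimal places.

0.945

Var(N+F+A) = 3 + 2·[0.69 + 0.33 + 0.28] = 3 + 2.6 = 5.6.
Because errors are independent across components, Cov(Tᵢ,Tⱼ) = Cov(Xᵢ,Xⱼ); the off-diagonal part of the true-score variance is the same as above.
True-score variance = [0.86 + 0.90 + 0.93] + 2.6 = 2.69 + 2.6 = 5.29.
Reliability = 5.29 / 5.6 = 0.945.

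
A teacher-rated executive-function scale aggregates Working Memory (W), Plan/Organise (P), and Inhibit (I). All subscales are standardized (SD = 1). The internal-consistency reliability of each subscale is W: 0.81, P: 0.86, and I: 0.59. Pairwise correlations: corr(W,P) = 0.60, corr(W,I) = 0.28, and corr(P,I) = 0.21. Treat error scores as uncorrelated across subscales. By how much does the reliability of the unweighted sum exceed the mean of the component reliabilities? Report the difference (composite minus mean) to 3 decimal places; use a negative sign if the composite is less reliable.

Var(sum) = 3 + 2.18 = 5.18; true-score variance = 2.26 + 2.18 = 4.44; composite reliability = 0.8571.
Mean component reliability = 0.7533.
Difference = 0.8571 − 0.7533 = 0.104.

0.104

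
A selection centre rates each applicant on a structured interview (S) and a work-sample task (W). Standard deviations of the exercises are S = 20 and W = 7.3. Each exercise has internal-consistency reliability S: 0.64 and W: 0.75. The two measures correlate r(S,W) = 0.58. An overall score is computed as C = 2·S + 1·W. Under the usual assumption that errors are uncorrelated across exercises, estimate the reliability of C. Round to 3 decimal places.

Var(C) = 2²·20² + 7.3² + 2·[2·20·7.3·0.58] = 1653.29 + 338.72 = 1992.01.
Under uncorrelated errors the observed covariances equal the true-score covariances, so only the own-variance terms attenuate.
True-score variance = [2²·20²·0.64 + 7.3²·0.75] + 338.72 = 1063.97 + 338.72 = 1402.69.
Reliability = 1402.69 / 1992.01 = 0.704.

0.704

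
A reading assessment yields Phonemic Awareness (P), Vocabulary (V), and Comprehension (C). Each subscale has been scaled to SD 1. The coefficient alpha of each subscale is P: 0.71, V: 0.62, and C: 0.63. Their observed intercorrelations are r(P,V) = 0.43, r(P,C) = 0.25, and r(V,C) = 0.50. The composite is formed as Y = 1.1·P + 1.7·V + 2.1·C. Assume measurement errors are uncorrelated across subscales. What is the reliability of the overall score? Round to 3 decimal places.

Var(Y) = 1.1² + 1.7² + 2.1² + 2·[1.87·0.43 + 2.31·0.25 + 3.57·0.50] = 8.51 + 6.3332 = 14.8432.
Because errors are independent across components, Cov(Tᵢ,Tⱼ) = Cov(Xᵢ,Xⱼ); the off-diagonal part of the true-score variance is the same as above.
True-score variance = [1.1²·0.71 + 1.7²·0.62 + 2.1²·0.63] + 6.3332 = 5.4292 + 6.3332 = 11.7624.
Reliability = 11.7624 / 14.8432 = 0.792.

0.792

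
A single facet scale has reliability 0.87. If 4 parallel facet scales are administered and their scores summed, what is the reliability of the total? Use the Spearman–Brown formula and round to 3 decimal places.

0.964

ρ_k = kρ / (1 + (k−1)ρ) = 4·0.87 / (1 + 3·0.87) = 3.480 / 3.610 = 0.964.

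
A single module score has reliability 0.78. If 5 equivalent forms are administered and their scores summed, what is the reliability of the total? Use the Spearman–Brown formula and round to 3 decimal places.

ρ_k = kρ / (1 + (k−1)ρ) = 5·0.78 / (1 + 4·0.78) = 3.900 / 4.120 = 0.947.

0.947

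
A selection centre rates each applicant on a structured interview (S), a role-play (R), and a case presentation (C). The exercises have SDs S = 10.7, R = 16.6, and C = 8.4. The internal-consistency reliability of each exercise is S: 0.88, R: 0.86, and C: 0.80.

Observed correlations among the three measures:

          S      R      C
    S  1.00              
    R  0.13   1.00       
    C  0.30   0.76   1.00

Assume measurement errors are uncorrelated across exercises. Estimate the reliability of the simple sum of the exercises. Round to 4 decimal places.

Var(S+R+C) = 10.7² + 16.6² + 8.4² + 2·[10.7·16.6·0.13 + 10.7·8.4·0.30 + 16.6·8.4·0.76] = 460.61 + 312.058 = 772.668.
With uncorrelated errors the cross-covariances are all true-score covariance, so they carry over unchanged; only the diagonal terms shrink to ρᵢσᵢ².
True-score variance = [10.7²·0.88 + 16.6²·0.86 + 8.4²·0.80] + 312.058 = 394.181 + 312.058 = 706.239.
Reliability = 706.239 / 772.668 = 0.9140.

0.9140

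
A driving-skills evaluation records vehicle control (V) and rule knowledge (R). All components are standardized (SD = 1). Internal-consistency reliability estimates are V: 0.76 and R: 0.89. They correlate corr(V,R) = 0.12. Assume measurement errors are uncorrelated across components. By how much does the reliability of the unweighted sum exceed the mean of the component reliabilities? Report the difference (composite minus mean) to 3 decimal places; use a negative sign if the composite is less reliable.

Var(sum) = 2 + 0.24 = 2.24; true-score variance = 1.65 + 0.24 = 1.89; composite reliability = 0.8437.
Mean component reliability = 0.8250.
Difference = 0.8437 − 0.8250 = 0.019.

0.019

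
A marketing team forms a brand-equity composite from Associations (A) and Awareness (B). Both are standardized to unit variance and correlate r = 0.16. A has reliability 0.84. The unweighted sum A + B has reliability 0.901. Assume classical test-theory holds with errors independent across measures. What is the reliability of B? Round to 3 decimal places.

0.930

Var(A+B) = 2 + 2·0.16 = 2.320.
True-score variance = ρ_A + ρ_B + 2·0.16, so 0.901 = (0.84 + ρ_B + 0.32) / 2.320.
ρ_B = 0.901·2.320 − 0.84 − 0.32 = 0.930.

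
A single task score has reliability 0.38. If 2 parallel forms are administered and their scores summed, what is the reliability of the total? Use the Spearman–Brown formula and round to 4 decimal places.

0.5507

ρ_k = kρ / (1 + (k−1)ρ) = 2·0.38 / (1 + 1·0.38) = 0.760 / 1.380 = 0.5507.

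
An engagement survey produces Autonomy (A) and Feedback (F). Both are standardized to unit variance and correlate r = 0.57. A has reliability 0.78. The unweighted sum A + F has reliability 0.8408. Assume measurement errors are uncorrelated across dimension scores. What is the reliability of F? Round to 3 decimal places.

0.720

Var(A+F) = 2 + 2·0.57 = 3.140.
True-score variance = ρ_A + ρ_F + 2·0.57, so 0.8408 = (0.78 + ρ_F + 1.14) / 3.140.
ρ_F = 0.8408·3.140 − 0.78 − 1.14 = 0.720.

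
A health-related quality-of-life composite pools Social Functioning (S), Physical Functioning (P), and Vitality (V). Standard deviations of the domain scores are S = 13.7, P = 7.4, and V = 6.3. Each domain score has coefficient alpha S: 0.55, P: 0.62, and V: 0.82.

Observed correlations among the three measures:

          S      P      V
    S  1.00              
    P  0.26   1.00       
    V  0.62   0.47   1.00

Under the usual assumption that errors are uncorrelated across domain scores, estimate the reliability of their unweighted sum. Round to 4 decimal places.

Var(S+P+V) = 13.7² + 7.4² + 6.3² + 2·[13.7·7.4·0.26 + 13.7·6.3·0.62 + 7.4·6.3·0.47] = 282.14 + 203.565 = 485.705.
Under uncorrelated errors the observed covariances equal the true-score covariances, so only the own-variance terms attenuate.
True-score variance = [13.7²·0.55 + 7.4²·0.62 + 6.3²·0.82] + 203.565 = 169.726 + 203.565 = 373.291.
Reliability = 373.291 / 485.705 = 0.7686.

0.7686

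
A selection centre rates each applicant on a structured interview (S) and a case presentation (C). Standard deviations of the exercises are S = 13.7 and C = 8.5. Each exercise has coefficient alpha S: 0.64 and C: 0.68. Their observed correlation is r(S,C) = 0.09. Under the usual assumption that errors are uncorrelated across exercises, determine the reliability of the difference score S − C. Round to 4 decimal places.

Var(S−C) = 13.7² + 8.5² − 2·13.7·8.5·0.09 = 259.94 − 20.961 = 238.979.
Under uncorrelated errors the observed covariances equal the true-score covariances, so only the own-variance terms attenuate.
True-score variance = [13.7²·0.64 + 8.5²·0.68] − 20.961 = 169.252 − 20.961 = 148.291.
Reliability = 148.291 / 238.979 = 0.6205.

0.6205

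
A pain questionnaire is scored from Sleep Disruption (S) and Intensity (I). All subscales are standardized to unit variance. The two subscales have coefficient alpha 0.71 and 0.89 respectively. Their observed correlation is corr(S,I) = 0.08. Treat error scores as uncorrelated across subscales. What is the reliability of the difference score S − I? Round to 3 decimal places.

0.783

Var(S−I) = 1 + 1 − 2·0.08 = 2 − 0.16 = 1.84.
Under uncorrelated errors the observed covariances equal the true-score covariances, so only the own-variance terms attenuate.
True-score variance = [0.71 + 0.89] − 0.16 = 1.6 − 0.16 = 1.44.
Reliability = 1.44 / 1.84 = 0.783.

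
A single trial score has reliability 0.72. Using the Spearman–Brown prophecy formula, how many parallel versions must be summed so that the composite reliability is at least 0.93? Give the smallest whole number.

k ≥ ρ*(1−ρ₁)/(ρ₁(1−ρ*)) = 0.93·0.28 / (0.72·0.07) = 5.167.
Smallest integer k = 6.

6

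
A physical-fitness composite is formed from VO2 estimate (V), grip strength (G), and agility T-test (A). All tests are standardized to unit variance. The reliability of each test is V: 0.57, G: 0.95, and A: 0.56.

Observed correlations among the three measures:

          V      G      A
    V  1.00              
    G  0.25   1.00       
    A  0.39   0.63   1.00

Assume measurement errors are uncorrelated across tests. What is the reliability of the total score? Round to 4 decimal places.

0.8339

Var(V+G+A) = 3 + 2·[0.25 + 0.39 + 0.63] = 3 + 2.54 = 5.54.
With uncorrelated errors the cross-covariances are all true-score covariance, so they carry over unchanged; only the diagonal terms shrink to ρᵢσᵢ².
True-score variance = [0.57 + 0.95 + 0.56] + 2.54 = 2.08 + 2.54 = 4.62.
Reliability = 4.62 / 5.54 = 0.8339.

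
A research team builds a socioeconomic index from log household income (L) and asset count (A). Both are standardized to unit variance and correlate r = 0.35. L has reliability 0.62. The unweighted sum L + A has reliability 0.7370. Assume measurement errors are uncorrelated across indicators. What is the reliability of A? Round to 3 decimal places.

Var(L+A) = 2 + 2·0.35 = 2.700.
True-score variance = ρ_L + ρ_A + 2·0.35, so 0.7370 = (0.62 + ρ_A + 0.70) / 2.700.
ρ_A = 0.7370·2.700 − 0.62 − 0.70 = 0.670.

0.670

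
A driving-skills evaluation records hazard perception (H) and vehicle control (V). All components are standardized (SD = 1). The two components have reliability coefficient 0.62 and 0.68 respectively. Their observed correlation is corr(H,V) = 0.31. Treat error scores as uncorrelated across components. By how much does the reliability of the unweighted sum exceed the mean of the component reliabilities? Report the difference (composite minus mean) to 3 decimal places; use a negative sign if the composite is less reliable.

0.083

Var(sum) = 2 + 0.62 = 2.62; true-score variance = 1.3 + 0.62 = 1.92; composite reliability = 0.7328.
Mean component reliability = 0.6500.
Difference = 0.7328 − 0.6500 = 0.083.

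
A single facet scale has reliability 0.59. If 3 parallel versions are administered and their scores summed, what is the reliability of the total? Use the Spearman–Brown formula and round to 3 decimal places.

ρ_k = kρ / (1 + (k−1)ρ) = 3·0.59 / (1 + 2·0.59) = 1.770 / 2.180 = 0.812.

0.812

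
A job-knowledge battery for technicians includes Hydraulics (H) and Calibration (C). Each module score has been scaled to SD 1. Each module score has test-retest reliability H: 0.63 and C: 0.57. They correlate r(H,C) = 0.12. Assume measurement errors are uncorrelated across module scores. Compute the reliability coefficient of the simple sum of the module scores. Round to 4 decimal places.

Var(H+C) = 2 + 2·[0.12] = 2 + 0.24 = 2.24.
With uncorrelated errors the cross-covariances are all true-score covariance, so they carry over unchanged; only the diagonal terms shrink to ρᵢσᵢ².
True-score variance = [0.63 + 0.57] + 0.24 = 1.2 + 0.24 = 1.44.
Reliability = 1.44 / 2.24 = 0.6429.

0.6429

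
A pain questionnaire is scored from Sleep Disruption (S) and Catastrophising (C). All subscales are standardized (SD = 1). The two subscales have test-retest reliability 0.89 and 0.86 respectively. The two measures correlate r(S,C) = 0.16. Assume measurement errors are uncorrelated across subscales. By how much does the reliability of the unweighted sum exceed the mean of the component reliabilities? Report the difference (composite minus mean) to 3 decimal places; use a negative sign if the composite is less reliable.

Var(sum) = 2 + 0.32 = 2.32; true-score variance = 1.75 + 0.32 = 2.07; composite reliability = 0.8922.
Mean component reliability = 0.8750.
Difference = 0.8922 − 0.8750 = 0.017.

0.017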